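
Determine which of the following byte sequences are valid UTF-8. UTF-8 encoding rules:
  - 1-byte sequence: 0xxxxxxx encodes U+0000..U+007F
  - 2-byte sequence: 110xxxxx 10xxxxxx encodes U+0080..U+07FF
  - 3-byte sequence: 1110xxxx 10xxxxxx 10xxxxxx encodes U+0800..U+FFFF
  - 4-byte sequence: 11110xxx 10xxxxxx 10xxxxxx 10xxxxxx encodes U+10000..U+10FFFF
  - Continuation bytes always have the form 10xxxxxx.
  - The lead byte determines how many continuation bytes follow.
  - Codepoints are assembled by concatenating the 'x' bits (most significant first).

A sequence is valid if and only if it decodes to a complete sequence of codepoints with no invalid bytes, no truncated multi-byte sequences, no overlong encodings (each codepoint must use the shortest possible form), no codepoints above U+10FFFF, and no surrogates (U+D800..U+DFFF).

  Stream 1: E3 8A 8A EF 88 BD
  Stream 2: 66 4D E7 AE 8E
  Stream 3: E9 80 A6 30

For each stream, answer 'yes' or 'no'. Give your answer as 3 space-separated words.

Stream 1: decodes cleanly. VALID
Stream 2: decodes cleanly. VALID
Stream 3: decodes cleanly. VALID

Answer: yes yes yes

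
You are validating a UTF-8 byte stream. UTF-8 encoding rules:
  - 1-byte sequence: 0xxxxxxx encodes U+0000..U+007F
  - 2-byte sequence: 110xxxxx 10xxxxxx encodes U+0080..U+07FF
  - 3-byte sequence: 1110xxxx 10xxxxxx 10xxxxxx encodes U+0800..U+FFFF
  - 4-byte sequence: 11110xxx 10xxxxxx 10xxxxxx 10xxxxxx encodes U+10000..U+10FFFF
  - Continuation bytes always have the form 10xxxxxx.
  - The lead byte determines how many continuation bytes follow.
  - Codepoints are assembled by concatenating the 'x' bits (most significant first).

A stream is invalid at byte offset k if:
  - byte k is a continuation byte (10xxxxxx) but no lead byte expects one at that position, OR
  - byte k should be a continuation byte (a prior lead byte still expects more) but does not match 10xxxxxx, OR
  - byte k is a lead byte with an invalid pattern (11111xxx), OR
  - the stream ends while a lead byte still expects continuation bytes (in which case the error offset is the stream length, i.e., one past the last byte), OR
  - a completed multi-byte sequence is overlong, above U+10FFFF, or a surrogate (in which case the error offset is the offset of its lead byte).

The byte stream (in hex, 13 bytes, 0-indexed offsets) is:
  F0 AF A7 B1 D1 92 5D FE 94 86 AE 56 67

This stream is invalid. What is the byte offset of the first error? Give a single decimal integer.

Byte[0]=F0: 4-byte lead, need 3 cont bytes. acc=0x0
Byte[1]=AF: continuation. acc=(acc<<6)|0x2F=0x2F
Byte[2]=A7: continuation. acc=(acc<<6)|0x27=0xBE7
Byte[3]=B1: continuation. acc=(acc<<6)|0x31=0x2F9F1
Completed: cp=U+2F9F1 (starts at byte 0)
Byte[4]=D1: 2-byte lead, need 1 cont bytes. acc=0x11
Byte[5]=92: continuation. acc=(acc<<6)|0x12=0x452
Completed: cp=U+0452 (starts at byte 4)
Byte[6]=5D: 1-byte ASCII. cp=U+005D
Byte[7]=FE: INVALID lead byte (not 0xxx/110x/1110/11110)

Answer: 7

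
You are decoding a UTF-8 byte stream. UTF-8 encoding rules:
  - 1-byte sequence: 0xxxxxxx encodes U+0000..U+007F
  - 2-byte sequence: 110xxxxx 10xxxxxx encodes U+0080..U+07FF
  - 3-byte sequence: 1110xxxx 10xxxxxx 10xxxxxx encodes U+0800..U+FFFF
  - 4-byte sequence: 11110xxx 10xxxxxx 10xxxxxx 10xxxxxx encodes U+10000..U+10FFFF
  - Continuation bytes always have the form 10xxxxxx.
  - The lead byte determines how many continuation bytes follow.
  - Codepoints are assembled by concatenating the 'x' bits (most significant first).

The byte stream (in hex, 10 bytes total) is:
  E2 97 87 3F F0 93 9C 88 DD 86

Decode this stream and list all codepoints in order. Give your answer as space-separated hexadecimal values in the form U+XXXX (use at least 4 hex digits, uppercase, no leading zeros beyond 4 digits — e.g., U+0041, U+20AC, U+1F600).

Answer: U+25C7 U+003F U+13708 U+0746

Derivation:
Byte[0]=E2: 3-byte lead, need 2 cont bytes. acc=0x2
Byte[1]=97: continuation. acc=(acc<<6)|0x17=0x97
Byte[2]=87: continuation. acc=(acc<<6)|0x07=0x25C7
Completed: cp=U+25C7 (starts at byte 0)
Byte[3]=3F: 1-byte ASCII. cp=U+003F
Byte[4]=F0: 4-byte lead, need 3 cont bytes. acc=0x0
Byte[5]=93: continuation. acc=(acc<<6)|0x13=0x13
Byte[6]=9C: continuation. acc=(acc<<6)|0x1C=0x4DC
Byte[7]=88: continuation. acc=(acc<<6)|0x08=0x13708
Completed: cp=U+13708 (starts at byte 4)
Byte[8]=DD: 2-byte lead, need 1 cont bytes. acc=0x1D
Byte[9]=86: continuation. acc=(acc<<6)|0x06=0x746
Completed: cp=U+0746 (starts at byte 8)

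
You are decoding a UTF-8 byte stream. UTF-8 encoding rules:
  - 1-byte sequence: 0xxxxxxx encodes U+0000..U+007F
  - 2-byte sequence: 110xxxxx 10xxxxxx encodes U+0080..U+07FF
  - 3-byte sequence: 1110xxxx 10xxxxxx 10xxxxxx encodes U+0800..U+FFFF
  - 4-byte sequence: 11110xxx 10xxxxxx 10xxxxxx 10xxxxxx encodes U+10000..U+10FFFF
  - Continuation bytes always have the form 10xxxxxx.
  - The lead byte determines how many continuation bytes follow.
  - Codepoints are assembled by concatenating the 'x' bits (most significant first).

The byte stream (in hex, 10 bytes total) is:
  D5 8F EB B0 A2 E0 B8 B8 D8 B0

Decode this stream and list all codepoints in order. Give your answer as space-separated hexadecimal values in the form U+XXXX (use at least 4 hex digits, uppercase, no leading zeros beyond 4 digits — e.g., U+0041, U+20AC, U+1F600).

Byte[0]=D5: 2-byte lead, need 1 cont bytes. acc=0x15
Byte[1]=8F: continuation. acc=(acc<<6)|0x0F=0x54F
Completed: cp=U+054F (starts at byte 0)
Byte[2]=EB: 3-byte lead, need 2 cont bytes. acc=0xB
Byte[3]=B0: continuation. acc=(acc<<6)|0x30=0x2F0
Byte[4]=A2: continuation. acc=(acc<<6)|0x22=0xBC22
Completed: cp=U+BC22 (starts at byte 2)
Byte[5]=E0: 3-byte lead, need 2 cont bytes. acc=0x0
Byte[6]=B8: continuation. acc=(acc<<6)|0x38=0x38
Byte[7]=B8: continuation. acc=(acc<<6)|0x38=0xE38
Completed: cp=U+0E38 (starts at byte 5)
Byte[8]=D8: 2-byte lead, need 1 cont bytes. acc=0x18
Byte[9]=B0: continuation. acc=(acc<<6)|0x30=0x630
Completed: cp=U+0630 (starts at byte 8)

Answer: U+054F U+BC22 U+0E38 U+0630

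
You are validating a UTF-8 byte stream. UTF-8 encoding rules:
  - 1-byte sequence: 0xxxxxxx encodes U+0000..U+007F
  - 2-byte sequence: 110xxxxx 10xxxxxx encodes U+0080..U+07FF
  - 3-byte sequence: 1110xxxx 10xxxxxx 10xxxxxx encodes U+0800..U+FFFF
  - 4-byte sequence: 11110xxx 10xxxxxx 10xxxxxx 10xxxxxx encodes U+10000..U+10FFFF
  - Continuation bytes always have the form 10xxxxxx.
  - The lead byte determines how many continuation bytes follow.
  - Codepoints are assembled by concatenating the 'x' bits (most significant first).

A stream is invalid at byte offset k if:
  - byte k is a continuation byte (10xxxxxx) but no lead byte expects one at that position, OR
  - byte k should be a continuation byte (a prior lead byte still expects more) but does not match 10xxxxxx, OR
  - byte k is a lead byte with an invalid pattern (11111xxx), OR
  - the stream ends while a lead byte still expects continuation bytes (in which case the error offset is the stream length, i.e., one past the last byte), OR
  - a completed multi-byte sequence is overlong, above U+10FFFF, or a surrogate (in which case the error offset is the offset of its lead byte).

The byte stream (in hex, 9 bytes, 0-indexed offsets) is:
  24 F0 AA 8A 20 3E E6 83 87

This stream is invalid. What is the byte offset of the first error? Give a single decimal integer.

Byte[0]=24: 1-byte ASCII. cp=U+0024
Byte[1]=F0: 4-byte lead, need 3 cont bytes. acc=0x0
Byte[2]=AA: continuation. acc=(acc<<6)|0x2A=0x2A
Byte[3]=8A: continuation. acc=(acc<<6)|0x0A=0xA8A
Byte[4]=20: expected 10xxxxxx continuation. INVALID

Answer: 4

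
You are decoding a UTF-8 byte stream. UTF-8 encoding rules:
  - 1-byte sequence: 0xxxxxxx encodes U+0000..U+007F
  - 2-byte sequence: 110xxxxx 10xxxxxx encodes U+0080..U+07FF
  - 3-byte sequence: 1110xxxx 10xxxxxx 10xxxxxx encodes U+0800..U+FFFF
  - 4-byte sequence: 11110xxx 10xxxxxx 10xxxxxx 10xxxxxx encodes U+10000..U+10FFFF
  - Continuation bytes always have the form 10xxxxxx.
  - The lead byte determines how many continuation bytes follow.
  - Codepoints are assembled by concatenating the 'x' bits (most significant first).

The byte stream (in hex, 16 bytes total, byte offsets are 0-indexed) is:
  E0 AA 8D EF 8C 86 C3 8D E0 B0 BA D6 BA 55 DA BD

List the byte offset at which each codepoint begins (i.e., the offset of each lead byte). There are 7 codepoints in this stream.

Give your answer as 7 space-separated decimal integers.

Byte[0]=E0: 3-byte lead, need 2 cont bytes. acc=0x0
Byte[1]=AA: continuation. acc=(acc<<6)|0x2A=0x2A
Byte[2]=8D: continuation. acc=(acc<<6)|0x0D=0xA8D
Completed: cp=U+0A8D (starts at byte 0)
Byte[3]=EF: 3-byte lead, need 2 cont bytes. acc=0xF
Byte[4]=8C: continuation. acc=(acc<<6)|0x0C=0x3CC
Byte[5]=86: continuation. acc=(acc<<6)|0x06=0xF306
Completed: cp=U+F306 (starts at byte 3)
Byte[6]=C3: 2-byte lead, need 1 cont bytes. acc=0x3
Byte[7]=8D: continuation. acc=(acc<<6)|0x0D=0xCD
Completed: cp=U+00CD (starts at byte 6)
Byte[8]=E0: 3-byte lead, need 2 cont bytes. acc=0x0
Byte[9]=B0: continuation. acc=(acc<<6)|0x30=0x30
Byte[10]=BA: continuation. acc=(acc<<6)|0x3A=0xC3A
Completed: cp=U+0C3A (starts at byte 8)
Byte[11]=D6: 2-byte lead, need 1 cont bytes. acc=0x16
Byte[12]=BA: continuation. acc=(acc<<6)|0x3A=0x5BA
Completed: cp=U+05BA (starts at byte 11)
Byte[13]=55: 1-byte ASCII. cp=U+0055
Byte[14]=DA: 2-byte lead, need 1 cont bytes. acc=0x1A
Byte[15]=BD: continuation. acc=(acc<<6)|0x3D=0x6BD
Completed: cp=U+06BD (starts at byte 14)

Answer: 0 3 6 8 11 13 14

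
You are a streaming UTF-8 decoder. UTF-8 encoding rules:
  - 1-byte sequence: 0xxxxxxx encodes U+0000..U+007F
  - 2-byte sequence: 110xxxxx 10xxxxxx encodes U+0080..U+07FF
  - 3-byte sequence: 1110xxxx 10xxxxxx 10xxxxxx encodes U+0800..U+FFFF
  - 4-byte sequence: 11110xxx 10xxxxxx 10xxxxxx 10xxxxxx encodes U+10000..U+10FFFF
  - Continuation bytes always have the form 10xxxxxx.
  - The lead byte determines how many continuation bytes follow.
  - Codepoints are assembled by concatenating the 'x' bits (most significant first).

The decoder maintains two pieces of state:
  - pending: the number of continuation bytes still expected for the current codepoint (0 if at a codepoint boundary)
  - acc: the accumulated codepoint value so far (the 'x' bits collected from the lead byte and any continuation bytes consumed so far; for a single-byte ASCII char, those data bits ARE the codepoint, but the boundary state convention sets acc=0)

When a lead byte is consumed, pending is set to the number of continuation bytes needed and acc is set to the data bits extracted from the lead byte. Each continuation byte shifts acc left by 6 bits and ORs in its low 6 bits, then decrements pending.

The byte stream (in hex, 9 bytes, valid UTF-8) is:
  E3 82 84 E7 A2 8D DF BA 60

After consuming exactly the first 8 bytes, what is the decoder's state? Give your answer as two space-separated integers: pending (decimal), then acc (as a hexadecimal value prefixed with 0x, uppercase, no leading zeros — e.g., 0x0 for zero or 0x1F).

Byte[0]=E3: 3-byte lead. pending=2, acc=0x3
Byte[1]=82: continuation. acc=(acc<<6)|0x02=0xC2, pending=1
Byte[2]=84: continuation. acc=(acc<<6)|0x04=0x3084, pending=0
Byte[3]=E7: 3-byte lead. pending=2, acc=0x7
Byte[4]=A2: continuation. acc=(acc<<6)|0x22=0x1E2, pending=1
Byte[5]=8D: continuation. acc=(acc<<6)|0x0D=0x788D, pending=0
Byte[6]=DF: 2-byte lead. pending=1, acc=0x1F
Byte[7]=BA: continuation. acc=(acc<<6)|0x3A=0x7FA, pending=0

Answer: 0 0x7FA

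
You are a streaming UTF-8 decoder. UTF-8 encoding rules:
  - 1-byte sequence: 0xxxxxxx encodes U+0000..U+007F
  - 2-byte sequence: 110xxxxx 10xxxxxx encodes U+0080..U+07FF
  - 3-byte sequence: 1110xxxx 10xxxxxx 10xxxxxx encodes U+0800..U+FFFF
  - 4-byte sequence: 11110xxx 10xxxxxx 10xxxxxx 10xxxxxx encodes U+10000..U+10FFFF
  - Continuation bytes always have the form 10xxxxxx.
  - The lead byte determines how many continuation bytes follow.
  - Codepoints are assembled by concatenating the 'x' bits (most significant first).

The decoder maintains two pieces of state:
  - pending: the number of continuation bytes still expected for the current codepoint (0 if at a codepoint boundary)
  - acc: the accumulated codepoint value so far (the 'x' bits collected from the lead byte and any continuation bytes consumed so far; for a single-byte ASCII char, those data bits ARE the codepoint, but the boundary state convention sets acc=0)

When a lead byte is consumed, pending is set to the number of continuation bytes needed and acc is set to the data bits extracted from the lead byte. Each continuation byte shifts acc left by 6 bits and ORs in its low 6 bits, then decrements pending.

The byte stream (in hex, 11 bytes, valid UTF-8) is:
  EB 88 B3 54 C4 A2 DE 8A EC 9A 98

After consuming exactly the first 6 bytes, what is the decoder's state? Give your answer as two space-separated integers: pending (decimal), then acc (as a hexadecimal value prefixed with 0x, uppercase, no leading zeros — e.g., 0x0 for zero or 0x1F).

Byte[0]=EB: 3-byte lead. pending=2, acc=0xB
Byte[1]=88: continuation. acc=(acc<<6)|0x08=0x2C8, pending=1
Byte[2]=B3: continuation. acc=(acc<<6)|0x33=0xB233, pending=0
Byte[3]=54: 1-byte. pending=0, acc=0x0
Byte[4]=C4: 2-byte lead. pending=1, acc=0x4
Byte[5]=A2: continuation. acc=(acc<<6)|0x22=0x122, pending=0

Answer: 0 0x122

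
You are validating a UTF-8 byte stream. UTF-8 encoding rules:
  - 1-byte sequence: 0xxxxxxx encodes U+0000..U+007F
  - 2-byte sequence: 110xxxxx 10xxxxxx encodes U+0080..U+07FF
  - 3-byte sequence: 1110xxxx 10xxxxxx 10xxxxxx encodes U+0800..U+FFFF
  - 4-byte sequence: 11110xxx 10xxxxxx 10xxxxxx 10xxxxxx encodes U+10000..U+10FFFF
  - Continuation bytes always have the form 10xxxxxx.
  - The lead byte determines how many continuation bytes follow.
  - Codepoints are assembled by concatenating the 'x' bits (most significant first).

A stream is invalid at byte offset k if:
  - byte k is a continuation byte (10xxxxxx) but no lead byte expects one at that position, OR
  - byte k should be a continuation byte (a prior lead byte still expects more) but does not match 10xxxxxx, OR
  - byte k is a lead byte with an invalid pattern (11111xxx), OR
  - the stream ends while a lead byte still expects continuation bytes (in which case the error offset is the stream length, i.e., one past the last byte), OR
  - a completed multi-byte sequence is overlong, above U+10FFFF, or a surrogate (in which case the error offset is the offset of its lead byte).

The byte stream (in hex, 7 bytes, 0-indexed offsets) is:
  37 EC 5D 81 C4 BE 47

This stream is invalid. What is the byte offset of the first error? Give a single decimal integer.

Byte[0]=37: 1-byte ASCII. cp=U+0037
Byte[1]=EC: 3-byte lead, need 2 cont bytes. acc=0xC
Byte[2]=5D: expected 10xxxxxx continuation. INVALID

Answer: 2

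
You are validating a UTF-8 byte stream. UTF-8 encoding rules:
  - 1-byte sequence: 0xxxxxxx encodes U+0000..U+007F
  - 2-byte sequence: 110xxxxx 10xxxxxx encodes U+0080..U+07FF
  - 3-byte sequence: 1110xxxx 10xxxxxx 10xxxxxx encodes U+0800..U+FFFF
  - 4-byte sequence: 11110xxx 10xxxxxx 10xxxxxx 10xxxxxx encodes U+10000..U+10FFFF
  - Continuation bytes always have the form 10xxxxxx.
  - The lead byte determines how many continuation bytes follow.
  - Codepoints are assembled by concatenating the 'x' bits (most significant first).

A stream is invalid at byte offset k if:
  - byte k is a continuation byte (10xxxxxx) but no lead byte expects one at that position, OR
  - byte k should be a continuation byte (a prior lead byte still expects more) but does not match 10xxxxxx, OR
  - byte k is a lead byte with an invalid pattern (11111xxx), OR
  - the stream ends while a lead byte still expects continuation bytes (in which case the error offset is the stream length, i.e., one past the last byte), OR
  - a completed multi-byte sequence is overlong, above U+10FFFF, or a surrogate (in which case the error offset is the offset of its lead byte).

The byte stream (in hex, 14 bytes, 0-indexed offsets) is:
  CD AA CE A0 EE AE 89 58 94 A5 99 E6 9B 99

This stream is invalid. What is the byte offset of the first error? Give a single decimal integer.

Byte[0]=CD: 2-byte lead, need 1 cont bytes. acc=0xD
Byte[1]=AA: continuation. acc=(acc<<6)|0x2A=0x36A
Completed: cp=U+036A (starts at byte 0)
Byte[2]=CE: 2-byte lead, need 1 cont bytes. acc=0xE
Byte[3]=A0: continuation. acc=(acc<<6)|0x20=0x3A0
Completed: cp=U+03A0 (starts at byte 2)
Byte[4]=EE: 3-byte lead, need 2 cont bytes. acc=0xE
Byte[5]=AE: continuation. acc=(acc<<6)|0x2E=0x3AE
Byte[6]=89: continuation. acc=(acc<<6)|0x09=0xEB89
Completed: cp=U+EB89 (starts at byte 4)
Byte[7]=58: 1-byte ASCII. cp=U+0058
Byte[8]=94: INVALID lead byte (not 0xxx/110x/1110/11110)

Answer: 8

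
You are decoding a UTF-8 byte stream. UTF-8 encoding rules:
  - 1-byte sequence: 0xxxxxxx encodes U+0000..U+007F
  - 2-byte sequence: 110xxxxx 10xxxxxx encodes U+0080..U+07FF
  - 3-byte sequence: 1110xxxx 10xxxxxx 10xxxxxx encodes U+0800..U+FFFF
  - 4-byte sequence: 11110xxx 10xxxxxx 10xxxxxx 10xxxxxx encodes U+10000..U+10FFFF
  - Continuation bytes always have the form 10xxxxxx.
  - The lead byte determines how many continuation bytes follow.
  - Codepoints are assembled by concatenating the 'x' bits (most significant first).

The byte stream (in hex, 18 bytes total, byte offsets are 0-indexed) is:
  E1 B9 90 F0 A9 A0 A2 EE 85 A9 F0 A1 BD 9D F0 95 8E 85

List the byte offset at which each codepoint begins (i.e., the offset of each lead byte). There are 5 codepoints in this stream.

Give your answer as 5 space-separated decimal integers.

Answer: 0 3 7 10 14

Derivation:
Byte[0]=E1: 3-byte lead, need 2 cont bytes. acc=0x1
Byte[1]=B9: continuation. acc=(acc<<6)|0x39=0x79
Byte[2]=90: continuation. acc=(acc<<6)|0x10=0x1E50
Completed: cp=U+1E50 (starts at byte 0)
Byte[3]=F0: 4-byte lead, need 3 cont bytes. acc=0x0
Byte[4]=A9: continuation. acc=(acc<<6)|0x29=0x29
Byte[5]=A0: continuation. acc=(acc<<6)|0x20=0xA60
Byte[6]=A2: continuation. acc=(acc<<6)|0x22=0x29822
Completed: cp=U+29822 (starts at byte 3)
Byte[7]=EE: 3-byte lead, need 2 cont bytes. acc=0xE
Byte[8]=85: continuation. acc=(acc<<6)|0x05=0x385
Byte[9]=A9: continuation. acc=(acc<<6)|0x29=0xE169
Completed: cp=U+E169 (starts at byte 7)
Byte[10]=F0: 4-byte lead, need 3 cont bytes. acc=0x0
Byte[11]=A1: continuation. acc=(acc<<6)|0x21=0x21
Byte[12]=BD: continuation. acc=(acc<<6)|0x3D=0x87D
Byte[13]=9D: continuation. acc=(acc<<6)|0x1D=0x21F5D
Completed: cp=U+21F5D (starts at byte 10)
Byte[14]=F0: 4-byte lead, need 3 cont bytes. acc=0x0
Byte[15]=95: continuation. acc=(acc<<6)|0x15=0x15
Byte[16]=8E: continuation. acc=(acc<<6)|0x0E=0x54E
Byte[17]=85: continuation. acc=(acc<<6)|0x05=0x15385
Completed: cp=U+15385 (starts at byte 14)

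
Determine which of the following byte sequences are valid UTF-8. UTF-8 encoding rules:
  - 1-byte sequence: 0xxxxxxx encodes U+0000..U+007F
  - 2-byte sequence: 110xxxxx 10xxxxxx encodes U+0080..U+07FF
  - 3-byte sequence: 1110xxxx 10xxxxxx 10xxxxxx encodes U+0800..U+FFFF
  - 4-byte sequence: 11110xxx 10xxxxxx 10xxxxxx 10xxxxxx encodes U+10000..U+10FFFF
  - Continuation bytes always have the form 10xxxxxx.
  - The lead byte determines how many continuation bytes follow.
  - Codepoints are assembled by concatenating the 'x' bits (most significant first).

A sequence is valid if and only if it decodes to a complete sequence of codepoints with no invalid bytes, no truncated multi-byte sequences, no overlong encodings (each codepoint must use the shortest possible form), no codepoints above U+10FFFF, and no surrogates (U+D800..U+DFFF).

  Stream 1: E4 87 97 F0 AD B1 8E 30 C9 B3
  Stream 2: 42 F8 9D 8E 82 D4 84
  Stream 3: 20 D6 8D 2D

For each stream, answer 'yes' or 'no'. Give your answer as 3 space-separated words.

Stream 1: decodes cleanly. VALID
Stream 2: error at byte offset 1. INVALID
Stream 3: decodes cleanly. VALID

Answer: yes no yes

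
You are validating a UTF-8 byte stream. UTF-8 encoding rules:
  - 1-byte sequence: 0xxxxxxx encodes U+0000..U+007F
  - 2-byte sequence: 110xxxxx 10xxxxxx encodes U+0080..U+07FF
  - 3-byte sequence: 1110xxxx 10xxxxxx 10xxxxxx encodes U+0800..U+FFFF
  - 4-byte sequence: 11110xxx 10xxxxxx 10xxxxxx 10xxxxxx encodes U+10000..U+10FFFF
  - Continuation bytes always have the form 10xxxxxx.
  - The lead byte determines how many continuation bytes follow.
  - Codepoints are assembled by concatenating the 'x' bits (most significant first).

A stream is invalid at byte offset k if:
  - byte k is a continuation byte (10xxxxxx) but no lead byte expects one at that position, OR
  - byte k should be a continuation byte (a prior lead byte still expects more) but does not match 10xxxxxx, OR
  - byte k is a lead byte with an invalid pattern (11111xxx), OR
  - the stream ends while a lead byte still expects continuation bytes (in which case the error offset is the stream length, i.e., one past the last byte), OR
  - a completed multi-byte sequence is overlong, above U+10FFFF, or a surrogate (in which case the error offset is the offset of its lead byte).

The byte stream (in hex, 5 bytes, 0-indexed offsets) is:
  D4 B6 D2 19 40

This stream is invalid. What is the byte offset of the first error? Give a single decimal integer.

Byte[0]=D4: 2-byte lead, need 1 cont bytes. acc=0x14
Byte[1]=B6: continuation. acc=(acc<<6)|0x36=0x536
Completed: cp=U+0536 (starts at byte 0)
Byte[2]=D2: 2-byte lead, need 1 cont bytes. acc=0x12
Byte[3]=19: expected 10xxxxxx continuation. INVALID

Answer: 3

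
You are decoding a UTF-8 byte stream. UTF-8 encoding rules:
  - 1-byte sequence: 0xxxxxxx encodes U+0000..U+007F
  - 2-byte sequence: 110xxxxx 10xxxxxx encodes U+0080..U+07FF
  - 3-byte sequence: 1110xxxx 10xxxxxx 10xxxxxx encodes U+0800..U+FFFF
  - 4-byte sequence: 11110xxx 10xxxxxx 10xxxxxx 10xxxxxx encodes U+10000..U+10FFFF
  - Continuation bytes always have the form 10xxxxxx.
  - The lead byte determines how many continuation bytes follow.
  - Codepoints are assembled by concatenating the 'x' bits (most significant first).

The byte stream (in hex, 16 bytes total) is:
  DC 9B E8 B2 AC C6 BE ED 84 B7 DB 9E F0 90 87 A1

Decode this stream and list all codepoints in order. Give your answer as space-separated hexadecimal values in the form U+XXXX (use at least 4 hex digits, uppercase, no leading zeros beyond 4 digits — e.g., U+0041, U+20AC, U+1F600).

Byte[0]=DC: 2-byte lead, need 1 cont bytes. acc=0x1C
Byte[1]=9B: continuation. acc=(acc<<6)|0x1B=0x71B
Completed: cp=U+071B (starts at byte 0)
Byte[2]=E8: 3-byte lead, need 2 cont bytes. acc=0x8
Byte[3]=B2: continuation. acc=(acc<<6)|0x32=0x232
Byte[4]=AC: continuation. acc=(acc<<6)|0x2C=0x8CAC
Completed: cp=U+8CAC (starts at byte 2)
Byte[5]=C6: 2-byte lead, need 1 cont bytes. acc=0x6
Byte[6]=BE: continuation. acc=(acc<<6)|0x3E=0x1BE
Completed: cp=U+01BE (starts at byte 5)
Byte[7]=ED: 3-byte lead, need 2 cont bytes. acc=0xD
Byte[8]=84: continuation. acc=(acc<<6)|0x04=0x344
Byte[9]=B7: continuation. acc=(acc<<6)|0x37=0xD137
Completed: cp=U+D137 (starts at byte 7)
Byte[10]=DB: 2-byte lead, need 1 cont bytes. acc=0x1B
Byte[11]=9E: continuation. acc=(acc<<6)|0x1E=0x6DE
Completed: cp=U+06DE (starts at byte 10)
Byte[12]=F0: 4-byte lead, need 3 cont bytes. acc=0x0
Byte[13]=90: continuation. acc=(acc<<6)|0x10=0x10
Byte[14]=87: continuation. acc=(acc<<6)|0x07=0x407
Byte[15]=A1: continuation. acc=(acc<<6)|0x21=0x101E1
Completed: cp=U+101E1 (starts at byte 12)

Answer: U+071B U+8CAC U+01BE U+D137 U+06DE U+101E1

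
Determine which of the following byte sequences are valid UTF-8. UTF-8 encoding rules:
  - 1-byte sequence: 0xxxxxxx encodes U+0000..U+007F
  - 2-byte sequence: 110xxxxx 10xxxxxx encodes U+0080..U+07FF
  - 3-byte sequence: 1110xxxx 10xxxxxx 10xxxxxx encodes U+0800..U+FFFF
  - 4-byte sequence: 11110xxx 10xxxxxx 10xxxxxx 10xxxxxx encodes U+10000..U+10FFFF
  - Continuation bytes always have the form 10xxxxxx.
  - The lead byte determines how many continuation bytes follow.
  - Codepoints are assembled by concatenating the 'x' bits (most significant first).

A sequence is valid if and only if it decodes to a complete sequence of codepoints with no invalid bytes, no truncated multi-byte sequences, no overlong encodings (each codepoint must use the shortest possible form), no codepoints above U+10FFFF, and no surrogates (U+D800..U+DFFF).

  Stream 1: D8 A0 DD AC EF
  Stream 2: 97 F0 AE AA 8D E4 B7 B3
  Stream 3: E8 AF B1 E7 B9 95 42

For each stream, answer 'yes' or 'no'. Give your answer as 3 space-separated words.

Answer: no no yes

Derivation:
Stream 1: error at byte offset 5. INVALID
Stream 2: error at byte offset 0. INVALID
Stream 3: decodes cleanly. VALID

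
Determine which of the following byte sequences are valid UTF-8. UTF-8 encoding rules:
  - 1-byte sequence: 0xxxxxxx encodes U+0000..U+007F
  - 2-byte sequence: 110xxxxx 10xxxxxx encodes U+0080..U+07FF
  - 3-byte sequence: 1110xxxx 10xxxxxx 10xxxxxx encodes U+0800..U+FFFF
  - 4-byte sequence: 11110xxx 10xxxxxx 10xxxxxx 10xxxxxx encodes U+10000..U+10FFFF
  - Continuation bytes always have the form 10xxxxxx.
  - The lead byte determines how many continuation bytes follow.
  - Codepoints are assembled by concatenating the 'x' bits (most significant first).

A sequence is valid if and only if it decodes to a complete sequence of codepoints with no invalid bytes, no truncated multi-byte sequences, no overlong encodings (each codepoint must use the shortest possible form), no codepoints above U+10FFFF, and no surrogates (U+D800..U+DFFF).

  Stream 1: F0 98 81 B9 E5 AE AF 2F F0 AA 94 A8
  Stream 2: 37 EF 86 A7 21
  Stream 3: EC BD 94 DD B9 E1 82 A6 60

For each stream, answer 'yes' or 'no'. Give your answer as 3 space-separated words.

Answer: yes yes yes

Derivation:
Stream 1: decodes cleanly. VALID
Stream 2: decodes cleanly. VALID
Stream 3: decodes cleanly. VALID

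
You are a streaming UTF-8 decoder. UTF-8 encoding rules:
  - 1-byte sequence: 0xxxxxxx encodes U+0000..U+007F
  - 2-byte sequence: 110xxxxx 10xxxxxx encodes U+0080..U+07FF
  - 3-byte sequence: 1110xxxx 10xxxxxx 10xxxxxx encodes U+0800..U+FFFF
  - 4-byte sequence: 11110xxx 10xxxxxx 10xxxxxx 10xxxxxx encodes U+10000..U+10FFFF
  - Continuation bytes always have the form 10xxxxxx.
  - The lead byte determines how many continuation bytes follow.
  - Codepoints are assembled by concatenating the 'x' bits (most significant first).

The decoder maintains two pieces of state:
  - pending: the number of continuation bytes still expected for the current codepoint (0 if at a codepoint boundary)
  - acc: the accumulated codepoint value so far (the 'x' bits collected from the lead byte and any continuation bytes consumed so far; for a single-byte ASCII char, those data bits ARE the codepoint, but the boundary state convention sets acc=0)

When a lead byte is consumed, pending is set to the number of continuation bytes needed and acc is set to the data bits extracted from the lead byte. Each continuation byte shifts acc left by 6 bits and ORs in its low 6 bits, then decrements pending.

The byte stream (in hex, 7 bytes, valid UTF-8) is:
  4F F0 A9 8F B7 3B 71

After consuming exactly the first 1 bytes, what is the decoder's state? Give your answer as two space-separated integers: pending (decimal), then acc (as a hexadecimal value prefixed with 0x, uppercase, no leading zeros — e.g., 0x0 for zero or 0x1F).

Answer: 0 0x0

Derivation:
Byte[0]=4F: 1-byte. pending=0, acc=0x0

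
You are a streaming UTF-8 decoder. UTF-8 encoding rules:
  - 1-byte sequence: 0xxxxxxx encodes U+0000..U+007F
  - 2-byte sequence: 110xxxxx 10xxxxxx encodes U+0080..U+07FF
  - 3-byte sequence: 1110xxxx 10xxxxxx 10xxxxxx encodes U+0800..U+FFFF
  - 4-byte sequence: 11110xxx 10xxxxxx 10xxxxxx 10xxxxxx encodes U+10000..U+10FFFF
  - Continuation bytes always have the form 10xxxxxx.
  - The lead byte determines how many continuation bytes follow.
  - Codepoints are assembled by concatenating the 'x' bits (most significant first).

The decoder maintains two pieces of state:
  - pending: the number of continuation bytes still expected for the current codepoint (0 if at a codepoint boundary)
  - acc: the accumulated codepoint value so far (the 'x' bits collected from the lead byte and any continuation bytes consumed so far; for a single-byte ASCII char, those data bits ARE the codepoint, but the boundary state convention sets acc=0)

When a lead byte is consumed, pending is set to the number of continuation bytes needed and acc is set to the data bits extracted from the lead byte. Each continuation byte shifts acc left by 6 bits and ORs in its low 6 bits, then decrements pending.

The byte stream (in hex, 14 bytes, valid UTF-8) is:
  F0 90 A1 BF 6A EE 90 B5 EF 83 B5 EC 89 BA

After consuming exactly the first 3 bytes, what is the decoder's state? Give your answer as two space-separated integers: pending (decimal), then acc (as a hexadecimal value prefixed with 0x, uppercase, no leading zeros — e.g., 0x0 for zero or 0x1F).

Answer: 1 0x421

Derivation:
Byte[0]=F0: 4-byte lead. pending=3, acc=0x0
Byte[1]=90: continuation. acc=(acc<<6)|0x10=0x10, pending=2
Byte[2]=A1: continuation. acc=(acc<<6)|0x21=0x421, pending=1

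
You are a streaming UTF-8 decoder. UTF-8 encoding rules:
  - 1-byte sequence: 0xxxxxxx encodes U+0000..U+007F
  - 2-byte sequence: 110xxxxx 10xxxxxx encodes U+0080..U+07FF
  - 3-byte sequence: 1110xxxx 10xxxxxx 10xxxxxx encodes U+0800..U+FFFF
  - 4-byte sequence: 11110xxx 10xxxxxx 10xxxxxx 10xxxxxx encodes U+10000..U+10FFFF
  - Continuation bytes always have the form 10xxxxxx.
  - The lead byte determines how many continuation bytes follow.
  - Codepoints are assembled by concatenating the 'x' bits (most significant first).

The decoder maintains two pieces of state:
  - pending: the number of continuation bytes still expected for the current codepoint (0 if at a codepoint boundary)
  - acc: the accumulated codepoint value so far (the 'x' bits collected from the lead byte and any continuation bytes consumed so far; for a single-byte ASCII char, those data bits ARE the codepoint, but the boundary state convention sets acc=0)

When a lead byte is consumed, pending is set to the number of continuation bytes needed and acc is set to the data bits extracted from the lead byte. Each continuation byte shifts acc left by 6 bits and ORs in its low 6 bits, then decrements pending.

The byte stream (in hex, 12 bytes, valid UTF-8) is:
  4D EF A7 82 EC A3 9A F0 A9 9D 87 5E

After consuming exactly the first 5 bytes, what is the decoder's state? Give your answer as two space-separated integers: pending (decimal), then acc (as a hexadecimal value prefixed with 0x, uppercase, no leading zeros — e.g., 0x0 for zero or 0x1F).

Byte[0]=4D: 1-byte. pending=0, acc=0x0
Byte[1]=EF: 3-byte lead. pending=2, acc=0xF
Byte[2]=A7: continuation. acc=(acc<<6)|0x27=0x3E7, pending=1
Byte[3]=82: continuation. acc=(acc<<6)|0x02=0xF9C2, pending=0
Byte[4]=EC: 3-byte lead. pending=2, acc=0xC

Answer: 2 0xC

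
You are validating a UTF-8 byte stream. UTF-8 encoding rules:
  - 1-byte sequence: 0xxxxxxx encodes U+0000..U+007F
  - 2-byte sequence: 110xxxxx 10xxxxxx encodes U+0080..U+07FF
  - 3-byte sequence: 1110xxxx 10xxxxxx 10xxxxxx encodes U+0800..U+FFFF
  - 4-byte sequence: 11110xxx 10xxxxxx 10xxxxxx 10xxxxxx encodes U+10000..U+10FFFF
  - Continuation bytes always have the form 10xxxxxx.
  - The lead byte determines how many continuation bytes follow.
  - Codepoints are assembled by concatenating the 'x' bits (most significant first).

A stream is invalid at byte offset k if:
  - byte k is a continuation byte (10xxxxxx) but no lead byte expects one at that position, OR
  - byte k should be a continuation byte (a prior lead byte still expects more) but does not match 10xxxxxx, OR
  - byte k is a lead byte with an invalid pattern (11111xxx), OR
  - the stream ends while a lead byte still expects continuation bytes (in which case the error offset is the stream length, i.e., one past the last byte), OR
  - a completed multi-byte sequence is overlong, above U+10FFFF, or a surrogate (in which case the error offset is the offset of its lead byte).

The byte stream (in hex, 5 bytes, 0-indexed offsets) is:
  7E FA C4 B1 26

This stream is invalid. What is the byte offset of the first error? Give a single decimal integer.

Byte[0]=7E: 1-byte ASCII. cp=U+007E
Byte[1]=FA: INVALID lead byte (not 0xxx/110x/1110/11110)

Answer: 1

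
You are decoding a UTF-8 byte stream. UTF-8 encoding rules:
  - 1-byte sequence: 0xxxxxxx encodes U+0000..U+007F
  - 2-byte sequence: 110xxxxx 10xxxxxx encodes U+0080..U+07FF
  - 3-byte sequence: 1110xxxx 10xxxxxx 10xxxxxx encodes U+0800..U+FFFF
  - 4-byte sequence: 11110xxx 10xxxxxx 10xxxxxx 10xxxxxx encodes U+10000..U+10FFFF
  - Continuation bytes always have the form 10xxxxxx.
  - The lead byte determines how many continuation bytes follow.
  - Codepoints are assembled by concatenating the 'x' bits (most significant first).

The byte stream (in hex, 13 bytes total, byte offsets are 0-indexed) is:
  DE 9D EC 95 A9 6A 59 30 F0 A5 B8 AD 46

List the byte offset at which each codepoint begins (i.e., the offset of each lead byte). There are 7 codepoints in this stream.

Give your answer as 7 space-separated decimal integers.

Byte[0]=DE: 2-byte lead, need 1 cont bytes. acc=0x1E
Byte[1]=9D: continuation. acc=(acc<<6)|0x1D=0x79D
Completed: cp=U+079D (starts at byte 0)
Byte[2]=EC: 3-byte lead, need 2 cont bytes. acc=0xC
Byte[3]=95: continuation. acc=(acc<<6)|0x15=0x315
Byte[4]=A9: continuation. acc=(acc<<6)|0x29=0xC569
Completed: cp=U+C569 (starts at byte 2)
Byte[5]=6A: 1-byte ASCII. cp=U+006A
Byte[6]=59: 1-byte ASCII. cp=U+0059
Byte[7]=30: 1-byte ASCII. cp=U+0030
Byte[8]=F0: 4-byte lead, need 3 cont bytes. acc=0x0
Byte[9]=A5: continuation. acc=(acc<<6)|0x25=0x25
Byte[10]=B8: continuation. acc=(acc<<6)|0x38=0x978
Byte[11]=AD: continuation. acc=(acc<<6)|0x2D=0x25E2D
Completed: cp=U+25E2D (starts at byte 8)
Byte[12]=46: 1-byte ASCII. cp=U+0046

Answer: 0 2 5 6 7 8 12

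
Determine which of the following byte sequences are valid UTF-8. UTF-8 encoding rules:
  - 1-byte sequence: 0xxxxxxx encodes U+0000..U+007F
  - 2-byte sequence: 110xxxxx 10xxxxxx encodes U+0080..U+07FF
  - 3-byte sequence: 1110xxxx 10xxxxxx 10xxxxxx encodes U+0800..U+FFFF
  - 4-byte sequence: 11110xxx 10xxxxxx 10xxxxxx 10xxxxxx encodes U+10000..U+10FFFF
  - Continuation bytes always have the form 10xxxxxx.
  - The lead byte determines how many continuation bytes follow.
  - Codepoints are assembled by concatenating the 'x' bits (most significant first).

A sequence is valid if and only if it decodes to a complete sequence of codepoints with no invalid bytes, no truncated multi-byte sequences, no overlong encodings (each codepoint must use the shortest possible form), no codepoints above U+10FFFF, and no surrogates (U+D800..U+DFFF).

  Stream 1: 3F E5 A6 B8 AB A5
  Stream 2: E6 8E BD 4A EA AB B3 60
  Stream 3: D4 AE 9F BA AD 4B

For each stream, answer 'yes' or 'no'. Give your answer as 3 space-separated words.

Answer: no yes no

Derivation:
Stream 1: error at byte offset 4. INVALID
Stream 2: decodes cleanly. VALID
Stream 3: error at byte offset 2. INVALID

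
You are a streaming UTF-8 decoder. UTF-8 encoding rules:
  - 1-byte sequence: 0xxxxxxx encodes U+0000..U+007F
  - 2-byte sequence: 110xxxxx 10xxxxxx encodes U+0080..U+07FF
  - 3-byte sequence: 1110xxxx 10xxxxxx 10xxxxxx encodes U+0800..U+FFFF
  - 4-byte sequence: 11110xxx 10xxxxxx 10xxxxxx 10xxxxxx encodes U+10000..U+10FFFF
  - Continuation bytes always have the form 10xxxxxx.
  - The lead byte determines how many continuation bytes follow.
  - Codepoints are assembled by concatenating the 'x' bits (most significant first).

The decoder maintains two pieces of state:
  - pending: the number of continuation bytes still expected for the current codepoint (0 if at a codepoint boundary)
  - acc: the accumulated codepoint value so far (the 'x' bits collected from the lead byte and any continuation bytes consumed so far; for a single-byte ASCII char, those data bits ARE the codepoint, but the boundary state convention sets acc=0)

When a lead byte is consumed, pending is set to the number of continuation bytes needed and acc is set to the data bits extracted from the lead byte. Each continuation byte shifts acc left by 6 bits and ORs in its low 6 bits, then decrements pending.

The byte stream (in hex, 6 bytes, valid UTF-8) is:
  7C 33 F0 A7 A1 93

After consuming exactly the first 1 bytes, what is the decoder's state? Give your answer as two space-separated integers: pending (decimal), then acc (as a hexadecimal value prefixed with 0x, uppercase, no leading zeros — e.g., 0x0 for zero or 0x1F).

Byte[0]=7C: 1-byte. pending=0, acc=0x0

Answer: 0 0x0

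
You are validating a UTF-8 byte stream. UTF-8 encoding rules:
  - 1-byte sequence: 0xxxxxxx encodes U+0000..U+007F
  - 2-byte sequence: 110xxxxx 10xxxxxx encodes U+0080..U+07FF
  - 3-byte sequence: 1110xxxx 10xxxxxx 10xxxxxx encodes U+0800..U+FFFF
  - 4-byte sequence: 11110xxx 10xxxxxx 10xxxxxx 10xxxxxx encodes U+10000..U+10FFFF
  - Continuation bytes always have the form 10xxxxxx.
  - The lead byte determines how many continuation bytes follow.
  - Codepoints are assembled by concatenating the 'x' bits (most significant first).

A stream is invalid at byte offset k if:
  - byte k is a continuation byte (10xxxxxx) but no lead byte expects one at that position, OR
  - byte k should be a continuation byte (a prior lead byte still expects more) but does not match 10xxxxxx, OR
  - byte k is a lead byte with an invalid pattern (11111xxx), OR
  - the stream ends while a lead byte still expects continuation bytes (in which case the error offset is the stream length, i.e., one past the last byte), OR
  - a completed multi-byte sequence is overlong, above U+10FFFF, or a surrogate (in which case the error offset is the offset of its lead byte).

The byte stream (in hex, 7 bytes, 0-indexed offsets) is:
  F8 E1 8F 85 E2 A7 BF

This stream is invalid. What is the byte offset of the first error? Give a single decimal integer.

Answer: 0

Derivation:
Byte[0]=F8: INVALID lead byte (not 0xxx/110x/1110/11110)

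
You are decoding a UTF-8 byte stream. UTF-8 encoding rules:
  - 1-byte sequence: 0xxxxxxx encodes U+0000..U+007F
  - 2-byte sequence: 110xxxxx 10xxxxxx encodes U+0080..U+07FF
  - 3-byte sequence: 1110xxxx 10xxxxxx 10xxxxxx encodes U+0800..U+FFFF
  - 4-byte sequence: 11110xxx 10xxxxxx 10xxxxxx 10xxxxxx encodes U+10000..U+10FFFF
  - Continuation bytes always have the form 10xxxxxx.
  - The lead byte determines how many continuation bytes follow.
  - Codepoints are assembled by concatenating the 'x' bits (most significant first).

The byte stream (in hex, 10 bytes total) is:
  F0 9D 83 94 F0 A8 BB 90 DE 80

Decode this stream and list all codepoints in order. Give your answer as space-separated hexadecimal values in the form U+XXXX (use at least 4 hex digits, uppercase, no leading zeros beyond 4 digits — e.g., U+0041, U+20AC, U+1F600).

Byte[0]=F0: 4-byte lead, need 3 cont bytes. acc=0x0
Byte[1]=9D: continuation. acc=(acc<<6)|0x1D=0x1D
Byte[2]=83: continuation. acc=(acc<<6)|0x03=0x743
Byte[3]=94: continuation. acc=(acc<<6)|0x14=0x1D0D4
Completed: cp=U+1D0D4 (starts at byte 0)
Byte[4]=F0: 4-byte lead, need 3 cont bytes. acc=0x0
Byte[5]=A8: continuation. acc=(acc<<6)|0x28=0x28
Byte[6]=BB: continuation. acc=(acc<<6)|0x3B=0xA3B
Byte[7]=90: continuation. acc=(acc<<6)|0x10=0x28ED0
Completed: cp=U+28ED0 (starts at byte 4)
Byte[8]=DE: 2-byte lead, need 1 cont bytes. acc=0x1E
Byte[9]=80: continuation. acc=(acc<<6)|0x00=0x780
Completed: cp=U+0780 (starts at byte 8)

Answer: U+1D0D4 U+28ED0 U+0780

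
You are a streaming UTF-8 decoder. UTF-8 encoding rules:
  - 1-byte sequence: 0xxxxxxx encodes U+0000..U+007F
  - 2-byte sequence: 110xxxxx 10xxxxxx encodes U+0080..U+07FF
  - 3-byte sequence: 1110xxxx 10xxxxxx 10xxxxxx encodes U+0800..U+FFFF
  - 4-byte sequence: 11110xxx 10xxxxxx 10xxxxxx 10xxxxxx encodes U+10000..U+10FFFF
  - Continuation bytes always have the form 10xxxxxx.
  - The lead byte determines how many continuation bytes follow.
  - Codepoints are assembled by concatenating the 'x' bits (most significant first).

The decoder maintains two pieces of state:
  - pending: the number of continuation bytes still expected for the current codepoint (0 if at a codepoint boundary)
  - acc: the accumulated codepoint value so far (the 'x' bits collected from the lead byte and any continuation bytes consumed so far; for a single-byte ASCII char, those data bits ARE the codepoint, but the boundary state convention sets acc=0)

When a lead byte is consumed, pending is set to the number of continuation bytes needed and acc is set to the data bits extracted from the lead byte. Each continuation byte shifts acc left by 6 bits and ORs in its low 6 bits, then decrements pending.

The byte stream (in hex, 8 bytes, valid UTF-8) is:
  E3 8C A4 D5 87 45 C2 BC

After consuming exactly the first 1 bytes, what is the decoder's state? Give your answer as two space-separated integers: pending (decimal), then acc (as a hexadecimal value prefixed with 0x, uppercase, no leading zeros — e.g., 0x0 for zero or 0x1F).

Answer: 2 0x3

Derivation:
Byte[0]=E3: 3-byte lead. pending=2, acc=0x3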